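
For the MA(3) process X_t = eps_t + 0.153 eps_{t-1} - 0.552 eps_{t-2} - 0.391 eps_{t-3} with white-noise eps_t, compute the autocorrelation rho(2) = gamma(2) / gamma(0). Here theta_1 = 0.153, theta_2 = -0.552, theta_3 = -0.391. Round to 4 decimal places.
\rho(2) = -0.4131

For an MA(q) process with theta_0 = 1, the autocovariance is
  gamma(k) = sigma^2 * sum_{i=0..q-k} theta_i * theta_{i+k},
and rho(k) = gamma(k) / gamma(0). Sigma^2 cancels.
  numerator   = (1)*(-0.552) + (0.153)*(-0.391) = -0.611823.
  denominator = (1)^2 + (0.153)^2 + (-0.552)^2 + (-0.391)^2 = 1.480994.
  rho(2) = -0.611823 / 1.480994 = -0.4131.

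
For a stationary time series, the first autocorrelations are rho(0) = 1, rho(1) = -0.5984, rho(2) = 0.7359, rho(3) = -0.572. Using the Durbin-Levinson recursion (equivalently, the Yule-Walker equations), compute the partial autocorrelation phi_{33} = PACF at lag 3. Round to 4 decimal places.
\phi_{33} = -0.0921

The PACF at lag k is phi_{kk}, the last component of the solution
to the Yule-Walker system G_k phi = r_k where
  (G_k)_{ij} = rho(|i - j|), (r_k)_i = rho(i), i,j = 1..k.
Equivalently, Durbin-Levinson gives phi_{kk} iteratively:
  phi_{11} = rho(1)
  phi_{kk} = [rho(k) - sum_{j=1..k-1} phi_{k-1,j} rho(k-j)]
            / [1 - sum_{j=1..k-1} phi_{k-1,j} rho(j)],
  phi_{k,j} = phi_{k-1,j} - phi_{kk} phi_{k-1,k-j},  j = 1..k-1.
Step k = 1:
  phi_11 = rho(1) = -0.5984.
Step k = 2:
  phi_22 = [rho(2) - phi_11 rho(1)] / [1 - phi_11 rho(1)] = [0.7359 - (-0.5984)(-0.5984)] / [1 - (-0.5984)(-0.5984)]
         = 0.37781744 / 0.64191744 = 0.588576.
  Update: phi_21 = phi_11 - phi_22 phi_11 = -0.5984 - (0.588576)(-0.5984) = -0.246196.
Step k = 3:
  phi_33 = [rho(3) - phi_21 rho(2) - phi_22 rho(1)] / [1 - phi_21 rho(1) - phi_22 rho(2)]
    numerator   = -0.572 - (-0.246196)(0.7359) - (0.588576)(-0.5984) = -0.03862034
    denominator = 1 - (-0.246196)(-0.5984) - (0.588576)(0.7359) = 0.41954302
  phi_33 = -0.03862034 / 0.41954302 = -0.0921.
Therefore phi_{33} = -0.0921.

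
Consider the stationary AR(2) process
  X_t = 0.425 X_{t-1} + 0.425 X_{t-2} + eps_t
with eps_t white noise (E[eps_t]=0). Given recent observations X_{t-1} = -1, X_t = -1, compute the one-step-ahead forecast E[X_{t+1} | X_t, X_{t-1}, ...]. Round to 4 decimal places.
E[X_{t+1} \mid \mathcal F_t] = -0.8500

For an AR(p) model X_t = c + sum_i phi_i X_{t-i} + eps_t, the
one-step-ahead conditional mean is
  E[X_{t+1} | X_t, ...] = c + sum_i phi_i X_{t+1-i}.
Substitute known values:
  E[X_{t+1} | ...] = (0.425) * (-1) + (0.425) * (-1)
                   = -0.8500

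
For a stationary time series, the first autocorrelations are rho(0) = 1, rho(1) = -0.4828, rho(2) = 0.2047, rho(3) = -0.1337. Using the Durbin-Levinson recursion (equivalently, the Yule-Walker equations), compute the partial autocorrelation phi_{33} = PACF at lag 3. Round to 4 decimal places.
\phi_{33} = -0.0641

The PACF at lag k is phi_{kk}, the last component of the solution
to the Yule-Walker system G_k phi = r_k where
  (G_k)_{ij} = rho(|i - j|), (r_k)_i = rho(i), i,j = 1..k.
Equivalently, Durbin-Levinson gives phi_{kk} iteratively:
  phi_{11} = rho(1)
  phi_{kk} = [rho(k) - sum_{j=1..k-1} phi_{k-1,j} rho(k-j)]
            / [1 - sum_{j=1..k-1} phi_{k-1,j} rho(j)],
  phi_{k,j} = phi_{k-1,j} - phi_{kk} phi_{k-1,k-j},  j = 1..k-1.
Step k = 1:
  phi_11 = rho(1) = -0.4828.
Step k = 2:
  phi_22 = [rho(2) - phi_11 rho(1)] / [1 - phi_11 rho(1)] = [0.2047 - (-0.4828)(-0.4828)] / [1 - (-0.4828)(-0.4828)]
         = -0.02839584 / 0.76690416 = -0.037027.
  Update: phi_21 = phi_11 - phi_22 phi_11 = -0.4828 - (-0.037027)(-0.4828) = -0.500676.
Step k = 3:
  phi_33 = [rho(3) - phi_21 rho(2) - phi_22 rho(1)] / [1 - phi_21 rho(1) - phi_22 rho(2)]
    numerator   = -0.1337 - (-0.500676)(0.2047) - (-0.037027)(-0.4828) = -0.04908797
    denominator = 1 - (-0.500676)(-0.4828) - (-0.037027)(0.2047) = 0.76585276
  phi_33 = -0.04908797 / 0.76585276 = -0.0641.
Therefore phi_{33} = -0.0641.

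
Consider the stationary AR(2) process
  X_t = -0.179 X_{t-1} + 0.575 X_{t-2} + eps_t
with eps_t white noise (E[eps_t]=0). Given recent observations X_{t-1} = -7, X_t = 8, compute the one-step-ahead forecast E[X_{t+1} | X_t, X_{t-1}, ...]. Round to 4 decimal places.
E[X_{t+1} \mid \mathcal F_t] = -5.4570

For an AR(p) model X_t = c + sum_i phi_i X_{t-i} + eps_t, the
one-step-ahead conditional mean is
  E[X_{t+1} | X_t, ...] = c + sum_i phi_i X_{t+1-i}.
Substitute known values:
  E[X_{t+1} | ...] = (-0.179) * (8) + (0.575) * (-7)
                   = -5.4570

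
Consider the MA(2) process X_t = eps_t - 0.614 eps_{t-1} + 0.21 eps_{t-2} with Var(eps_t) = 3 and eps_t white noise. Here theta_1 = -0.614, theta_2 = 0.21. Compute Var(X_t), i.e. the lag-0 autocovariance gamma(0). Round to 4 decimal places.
\gamma(0) = 4.2633

For an MA(q) process X_t = eps_t + sum_i theta_i eps_{t-i} with
Var(eps_t) = sigma^2, the variance is
  gamma(0) = sigma^2 * (1 + sum_i theta_i^2).
  sum_i theta_i^2 = (-0.614)^2 + (0.21)^2 = 0.376996 + 0.0441 = 0.421096.
  gamma(0) = 3 * (1 + 0.421096) = 3 * 1.421096 = 4.263288, which rounds to 4.2633.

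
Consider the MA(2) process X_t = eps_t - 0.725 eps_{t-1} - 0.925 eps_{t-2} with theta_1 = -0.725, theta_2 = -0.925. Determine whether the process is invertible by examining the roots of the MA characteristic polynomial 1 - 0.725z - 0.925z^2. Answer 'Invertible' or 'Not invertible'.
\text{Not invertible}

The MA(q) characteristic polynomial is P(z) = 1 - 0.725z - 0.925z^2.
Invertibility requires all roots to lie outside the unit circle, i.e. |z| > 1 for every root.
Set 1 + (-0.725) z + (-0.925) z^2 = 0, i.e. a z^2 + b z + c = 0 with a = -0.925, b = -0.725, c = 1.
Discriminant D = b^2 - 4ac = (-0.725)^2 - 4*(-0.925)*1 = 0.525625 - (-3.7) = 4.225625.
D >= 0, so the roots are real: z = (-b +/- sqrt(D)) / (2a) = (0.725 +/- 2.055633) / (-1.85).
  z_1 = (0.725 + 2.055633) / (-1.85) = -1.503,   |z_1| = 1.503.
  z_2 = (0.725 - 2.055633) / (-1.85) = 0.7193,   |z_2| = 0.7193.
Moduli of all roots: 1.5030, 0.7193.
All moduli strictly greater than 1? No.
Verdict: Not invertible.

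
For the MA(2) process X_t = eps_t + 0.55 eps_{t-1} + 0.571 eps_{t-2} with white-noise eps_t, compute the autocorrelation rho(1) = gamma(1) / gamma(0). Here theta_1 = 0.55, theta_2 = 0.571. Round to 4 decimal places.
\rho(1) = 0.5306

For an MA(q) process with theta_0 = 1, the autocovariance is
  gamma(k) = sigma^2 * sum_{i=0..q-k} theta_i * theta_{i+k},
and rho(k) = gamma(k) / gamma(0). Sigma^2 cancels.
  numerator   = (1)*(0.55) + (0.55)*(0.571) = 0.86405.
  denominator = (1)^2 + (0.55)^2 + (0.571)^2 = 1.628541.
  rho(1) = 0.86405 / 1.628541 = 0.5306.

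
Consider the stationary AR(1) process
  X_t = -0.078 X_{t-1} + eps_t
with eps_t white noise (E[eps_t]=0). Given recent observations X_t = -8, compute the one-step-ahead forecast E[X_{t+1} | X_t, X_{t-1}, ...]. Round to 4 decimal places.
E[X_{t+1} \mid \mathcal F_t] = 0.6240

For an AR(p) model X_t = c + sum_i phi_i X_{t-i} + eps_t, the
one-step-ahead conditional mean is
  E[X_{t+1} | X_t, ...] = c + sum_i phi_i X_{t+1-i}.
Substitute known values:
  E[X_{t+1} | ...] = (-0.078) * (-8)
                   = 0.6240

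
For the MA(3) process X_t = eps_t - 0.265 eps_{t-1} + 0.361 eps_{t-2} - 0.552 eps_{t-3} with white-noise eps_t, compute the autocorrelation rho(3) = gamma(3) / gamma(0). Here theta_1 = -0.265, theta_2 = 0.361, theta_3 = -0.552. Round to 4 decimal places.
\rho(3) = -0.3667

For an MA(q) process with theta_0 = 1, the autocovariance is
  gamma(k) = sigma^2 * sum_{i=0..q-k} theta_i * theta_{i+k},
and rho(k) = gamma(k) / gamma(0). Sigma^2 cancels.
  numerator   = (1)*(-0.552) = -0.552.
  denominator = (1)^2 + (-0.265)^2 + (0.361)^2 + (-0.552)^2 = 1.50525.
  rho(3) = -0.552 / 1.50525 = -0.3667.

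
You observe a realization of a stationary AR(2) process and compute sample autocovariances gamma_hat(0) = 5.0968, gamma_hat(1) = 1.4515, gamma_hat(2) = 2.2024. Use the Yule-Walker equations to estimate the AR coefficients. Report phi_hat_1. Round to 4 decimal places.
\hat\phi_{1} = 0.1760

The Yule-Walker equations for an AR(p) process read, in matrix form,
  Gamma_p phi = r_p,   with   (Gamma_p)_{ij} = gamma(|i - j|),
                       (r_p)_i = gamma(i),   i,j = 1..p.
Substitute the sample gammas (Toeplitz matrix and right-hand side of size 2):
  Gamma_p = [[5.0968, 1.4515], [1.4515, 5.0968]]
  r_p     = [1.4515, 2.2024]
Written out:
  5.0968 phi_1 + 1.4515 phi_2 = 1.4515
  1.4515 phi_1 + 5.0968 phi_2 = 2.2024
Solve by Cramer's rule:
  det = gamma(0)^2 - gamma(1)^2 = (5.0968)^2 - (1.4515)^2 = 25.97737024 - 2.10685225 = 23.87051799
  phi_hat_1 = [gamma(1) gamma(0) - gamma(1) gamma(2)] / det = [(1.4515)(5.0968) - (1.4515)(2.2024)] / 23.87051799 = 4.2012216 / 23.87051799 = 0.176
  phi_hat_2 = [gamma(0) gamma(2) - gamma(1)^2] / det = [(5.0968)(2.2024) - (1.4515)^2] / 23.87051799 = 9.11834007 / 23.87051799 = 0.382
So phi_hat = [0.1760, 0.3820].
Therefore phi_hat_1 = 0.1760.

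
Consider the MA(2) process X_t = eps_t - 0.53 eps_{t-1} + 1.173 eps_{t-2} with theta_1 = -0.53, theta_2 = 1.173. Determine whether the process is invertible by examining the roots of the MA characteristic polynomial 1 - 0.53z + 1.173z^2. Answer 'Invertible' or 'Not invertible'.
\text{Not invertible}

The MA(q) characteristic polynomial is P(z) = 1 - 0.53z + 1.173z^2.
Invertibility requires all roots to lie outside the unit circle, i.e. |z| > 1 for every root.
Set 1 + (-0.53) z + (1.173) z^2 = 0, i.e. a z^2 + b z + c = 0 with a = 1.173, b = -0.53, c = 1.
Discriminant D = b^2 - 4ac = (-0.53)^2 - 4*(1.173)*1 = 0.2809 - (4.692) = -4.4111.
D < 0, so the roots are the complex-conjugate pair z = (-b +/- i sqrt(-D)) / (2a) = 0.2259 +/- 0.8953i.
For a conjugate pair |z|^2 = z * conj(z) = (product of roots) = c/a = 1/(1.173) = 0.852515, so |z| = sqrt(0.852515) = 0.9233 for both roots.
Moduli of all roots: 0.9233, 0.9233.
All moduli strictly greater than 1? No.
Verdict: Not invertible.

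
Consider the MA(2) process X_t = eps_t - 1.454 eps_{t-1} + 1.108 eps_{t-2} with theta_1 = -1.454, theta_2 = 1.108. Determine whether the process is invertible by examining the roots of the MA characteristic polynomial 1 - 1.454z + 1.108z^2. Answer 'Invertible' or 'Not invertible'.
\text{Not invertible}

The MA(q) characteristic polynomial is P(z) = 1 - 1.454z + 1.108z^2.
Invertibility requires all roots to lie outside the unit circle, i.e. |z| > 1 for every root.
Set 1 + (-1.454) z + (1.108) z^2 = 0, i.e. a z^2 + b z + c = 0 with a = 1.108, b = -1.454, c = 1.
Discriminant D = b^2 - 4ac = (-1.454)^2 - 4*(1.108)*1 = 2.114116 - (4.432) = -2.317884.
D < 0, so the roots are the complex-conjugate pair z = (-b +/- i sqrt(-D)) / (2a) = 0.6561 +/- 0.687i.
For a conjugate pair |z|^2 = z * conj(z) = (product of roots) = c/a = 1/(1.108) = 0.902527, so |z| = sqrt(0.902527) = 0.95 for both roots.
Moduli of all roots: 0.9500, 0.9500.
All moduli strictly greater than 1? No.
Verdict: Not invertible.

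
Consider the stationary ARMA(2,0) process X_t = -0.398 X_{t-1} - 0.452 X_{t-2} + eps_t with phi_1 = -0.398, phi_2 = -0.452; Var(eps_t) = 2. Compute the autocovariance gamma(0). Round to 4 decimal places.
\gamma(0) = 2.7177

Multiply the model equation by X_{t-k} and take expectations. With theta_0 = psi_0 = 1 and psi_j the MA(infinity) weights, this gives
  gamma(k) - sum_i phi_i gamma(k-i) = c_k,
  c_k = sigma^2 * sum_{j=k..q} theta_j psi_{j-k}   (c_k = 0 for k > q),
using gamma(-m) = gamma(m).
Pure AR (q = 0): c_0 = sigma^2 = 2, c_k = 0 for k >= 1.
Equations for k = 0, 1, 2 (AR order 2, c_2 = 0):
  (E0) gamma(0) = phi_1 gamma(1) + phi_2 gamma(2) + c_0
  (E1) gamma(1) = phi_1 gamma(0) + phi_2 gamma(1) + c_1
  (E2) gamma(2) = phi_1 gamma(1) + phi_2 gamma(0)
From (E1): gamma(1) = A gamma(0) + B with
  A = phi_1 / (1 - phi_2) = -0.398 / 1.452 = -0.274105,   B = c_1 / (1 - phi_2) = 0 / 1.452 = 0.
Insert (E2) into (E0): gamma(0) (1 - phi_2^2) = phi_1 (1 + phi_2) gamma(1) + c_0.
  phi_1 (1 + phi_2) = (-0.398)(0.548) = -0.218104,   1 - phi_2^2 = 0.795696.
Replace gamma(1) by A gamma(0) + B and collect gamma(0):
  gamma(0) [0.795696 - (-0.218104)(-0.274105)] = c_0 = 2
  gamma(0) * 0.735913 = 2
  gamma(0) = 2 / 0.735913 = 2.717714.
Therefore gamma(0) = 2.7177 (to 4 decimal places).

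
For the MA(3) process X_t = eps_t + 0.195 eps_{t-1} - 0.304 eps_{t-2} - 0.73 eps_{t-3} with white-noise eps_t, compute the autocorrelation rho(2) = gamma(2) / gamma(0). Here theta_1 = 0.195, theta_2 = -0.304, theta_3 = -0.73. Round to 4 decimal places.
\rho(2) = -0.2683

For an MA(q) process with theta_0 = 1, the autocovariance is
  gamma(k) = sigma^2 * sum_{i=0..q-k} theta_i * theta_{i+k},
and rho(k) = gamma(k) / gamma(0). Sigma^2 cancels.
  numerator   = (1)*(-0.304) + (0.195)*(-0.73) = -0.44635.
  denominator = (1)^2 + (0.195)^2 + (-0.304)^2 + (-0.73)^2 = 1.663341.
  rho(2) = -0.44635 / 1.663341 = -0.2683.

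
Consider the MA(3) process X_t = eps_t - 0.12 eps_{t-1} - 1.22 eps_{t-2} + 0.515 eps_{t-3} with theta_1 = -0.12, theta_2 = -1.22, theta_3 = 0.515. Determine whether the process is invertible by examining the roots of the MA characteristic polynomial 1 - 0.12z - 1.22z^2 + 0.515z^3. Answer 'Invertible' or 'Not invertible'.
\text{Not invertible}

The MA(q) characteristic polynomial is P(z) = 1 - 0.12z - 1.22z^2 + 0.515z^3.
Invertibility requires all roots to lie outside the unit circle, i.e. |z| > 1 for every root.
Degree 3: look for a simple real root z0 first, then factor out (1 - z/z0) and solve the remaining quadratic.
Testing z0 = 2: P(2) = 1 + (-0.12)(2) + (-1.22)(2)^2 + (0.515)(2)^3
  = 1 + (-0.24) + (-4.88) + (4.12) = 0.  So z_0 = 2 is a root, |z_0| = 2.
Divide out the factor (1 - 0.5 z) = (1 - z/z0) (since 1/z0 = 0.5):
  P(z) = (1 - 0.5 z)(1 + (0.38) z + (-1.03) z^2)
  [check: z-coef 0.38 - (0.5) = -0.12; z^2-coef -1.03 - (0.5)(0.38) = -1.22; z^3-coef -(0.5)(-1.03) = 0.515.]
Remaining roots from the quadratic factor 1 + (0.38) z + (-1.03) z^2:
  Set 1 + (0.38) z + (-1.03) z^2 = 0, i.e. a z^2 + b z + c = 0 with a = -1.03, b = 0.38, c = 1.
  Discriminant D = b^2 - 4ac = (0.38)^2 - 4*(-1.03)*1 = 0.1444 - (-4.12) = 4.2644.
  D >= 0, so the roots are real: z = (-b +/- sqrt(D)) / (2a) = (-0.38 +/- 2.065042) / (-2.06).
    z_1 = (-0.38 + 2.065042) / (-2.06) = -0.818,   |z_1| = 0.818.
    z_2 = (-0.38 - 2.065042) / (-2.06) = 1.1869,   |z_2| = 1.1869.
Moduli of all roots: 2.0000, 0.8180, 1.1869.
All moduli strictly greater than 1? No.
Verdict: Not invertible.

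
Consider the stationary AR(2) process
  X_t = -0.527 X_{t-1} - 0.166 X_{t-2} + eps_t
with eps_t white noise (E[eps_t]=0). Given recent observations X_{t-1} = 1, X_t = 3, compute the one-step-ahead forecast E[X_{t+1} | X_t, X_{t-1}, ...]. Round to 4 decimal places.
E[X_{t+1} \mid \mathcal F_t] = -1.7470

For an AR(p) model X_t = c + sum_i phi_i X_{t-i} + eps_t, the
one-step-ahead conditional mean is
  E[X_{t+1} | X_t, ...] = c + sum_i phi_i X_{t+1-i}.
Substitute known values:
  E[X_{t+1} | ...] = (-0.527) * (3) + (-0.166) * (1)
                   = -1.7470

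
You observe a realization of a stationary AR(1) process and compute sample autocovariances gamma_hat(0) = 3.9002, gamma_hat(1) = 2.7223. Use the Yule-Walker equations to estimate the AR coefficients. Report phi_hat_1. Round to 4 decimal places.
\hat\phi_{1} = 0.6980

The Yule-Walker equations for an AR(p) process read, in matrix form,
  Gamma_p phi = r_p,   with   (Gamma_p)_{ij} = gamma(|i - j|),
                       (r_p)_i = gamma(i),   i,j = 1..p.
Substitute the sample gammas (Toeplitz matrix and right-hand side of size 1):
  Gamma_p = [[3.9002]]
  r_p     = [2.7223]
With p = 1 this is the single equation gamma(0) phi_1 = gamma(1):
  phi_hat_1 = gamma(1) / gamma(0) = 2.7223 / 3.9002 = 0.6980.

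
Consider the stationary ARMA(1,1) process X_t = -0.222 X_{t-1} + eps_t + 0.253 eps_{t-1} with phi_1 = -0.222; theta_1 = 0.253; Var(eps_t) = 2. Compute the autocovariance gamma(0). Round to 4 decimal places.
\gamma(0) = 2.0020

Multiply the model equation by X_{t-k} and take expectations. With theta_0 = psi_0 = 1 and psi_j the MA(infinity) weights, this gives
  gamma(k) - sum_i phi_i gamma(k-i) = c_k,
  c_k = sigma^2 * sum_{j=k..q} theta_j psi_{j-k}   (c_k = 0 for k > q),
using gamma(-m) = gamma(m).
psi-weights needed (psi_j = theta_j + sum_i phi_i psi_{j-i}):
  psi_1 = theta_1 + phi_1 = 0.253 + (-0.222) = 0.031
Right-hand sides:
  c_0 = sigma^2 (1 + theta_1 psi_1) = 2 * (1 + (0.253)(0.031)) = 2 * 1.007843 = 2.015686
  c_1 = sigma^2 theta_1 = 2 * (0.253) = 0.506
  c_2 = 0
Equations for k = 0 and k = 1 (AR order 1):
  gamma(0) = phi_1 gamma(1) + c_0
  gamma(1) = phi_1 gamma(0) + c_1
Substituting the second into the first: gamma(0) (1 - phi_1^2) = c_0 + phi_1 c_1, so
  gamma(0) = (c_0 + phi_1 c_1) / (1 - phi_1^2) = (2.015686 + (-0.222)(0.506)) / (1 - (-0.222)^2) = 1.903354 / 0.950716 = 2.002022.
Therefore gamma(0) = 2.0020 (to 4 decimal places).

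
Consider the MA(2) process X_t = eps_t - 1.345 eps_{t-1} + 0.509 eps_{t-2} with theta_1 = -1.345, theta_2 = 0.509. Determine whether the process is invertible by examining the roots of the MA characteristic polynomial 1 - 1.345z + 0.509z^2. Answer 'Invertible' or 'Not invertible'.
\text{Invertible}

The MA(q) characteristic polynomial is P(z) = 1 - 1.345z + 0.509z^2.
Invertibility requires all roots to lie outside the unit circle, i.e. |z| > 1 for every root.
Set 1 + (-1.345) z + (0.509) z^2 = 0, i.e. a z^2 + b z + c = 0 with a = 0.509, b = -1.345, c = 1.
Discriminant D = b^2 - 4ac = (-1.345)^2 - 4*(0.509)*1 = 1.809025 - (2.036) = -0.226975.
D < 0, so the roots are the complex-conjugate pair z = (-b +/- i sqrt(-D)) / (2a) = 1.3212 +/- 0.468i.
For a conjugate pair |z|^2 = z * conj(z) = (product of roots) = c/a = 1/(0.509) = 1.964637, so |z| = sqrt(1.964637) = 1.4017 for both roots.
Moduli of all roots: 1.4017, 1.4017.
All moduli strictly greater than 1? Yes.
Verdict: Invertible.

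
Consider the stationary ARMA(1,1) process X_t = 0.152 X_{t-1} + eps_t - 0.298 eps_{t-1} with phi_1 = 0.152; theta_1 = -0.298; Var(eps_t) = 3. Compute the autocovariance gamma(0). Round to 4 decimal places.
\gamma(0) = 3.0655

Multiply the model equation by X_{t-k} and take expectations. With theta_0 = psi_0 = 1 and psi_j the MA(infinity) weights, this gives
  gamma(k) - sum_i phi_i gamma(k-i) = c_k,
  c_k = sigma^2 * sum_{j=k..q} theta_j psi_{j-k}   (c_k = 0 for k > q),
using gamma(-m) = gamma(m).
psi-weights needed (psi_j = theta_j + sum_i phi_i psi_{j-i}):
  psi_1 = theta_1 + phi_1 = -0.298 + (0.152) = -0.146
Right-hand sides:
  c_0 = sigma^2 (1 + theta_1 psi_1) = 3 * (1 + (-0.298)(-0.146)) = 3 * 1.043508 = 3.130524
  c_1 = sigma^2 theta_1 = 3 * (-0.298) = -0.894
  c_2 = 0
Equations for k = 0 and k = 1 (AR order 1):
  gamma(0) = phi_1 gamma(1) + c_0
  gamma(1) = phi_1 gamma(0) + c_1
Substituting the second into the first: gamma(0) (1 - phi_1^2) = c_0 + phi_1 c_1, so
  gamma(0) = (c_0 + phi_1 c_1) / (1 - phi_1^2) = (3.130524 + (0.152)(-0.894)) / (1 - (0.152)^2) = 2.994636 / 0.976896 = 3.06546.
Therefore gamma(0) = 3.0655 (to 4 decimal places).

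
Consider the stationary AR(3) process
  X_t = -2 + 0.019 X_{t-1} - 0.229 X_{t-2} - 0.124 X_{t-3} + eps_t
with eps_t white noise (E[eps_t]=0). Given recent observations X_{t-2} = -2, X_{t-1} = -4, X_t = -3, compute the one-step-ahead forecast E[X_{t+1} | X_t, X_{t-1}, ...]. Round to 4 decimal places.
E[X_{t+1} \mid \mathcal F_t] = -0.8930

For an AR(p) model X_t = c + sum_i phi_i X_{t-i} + eps_t, the
one-step-ahead conditional mean is
  E[X_{t+1} | X_t, ...] = c + sum_i phi_i X_{t+1-i}.
Substitute known values:
  E[X_{t+1} | ...] = -2 + (0.019) * (-3) + (-0.229) * (-4) + (-0.124) * (-2)
                   = -0.8930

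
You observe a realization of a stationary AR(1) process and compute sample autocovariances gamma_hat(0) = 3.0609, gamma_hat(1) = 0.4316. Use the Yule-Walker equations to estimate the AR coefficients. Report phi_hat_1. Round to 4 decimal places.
\hat\phi_{1} = 0.1410

The Yule-Walker equations for an AR(p) process read, in matrix form,
  Gamma_p phi = r_p,   with   (Gamma_p)_{ij} = gamma(|i - j|),
                       (r_p)_i = gamma(i),   i,j = 1..p.
Substitute the sample gammas (Toeplitz matrix and right-hand side of size 1):
  Gamma_p = [[3.0609]]
  r_p     = [0.4316]
With p = 1 this is the single equation gamma(0) phi_1 = gamma(1):
  phi_hat_1 = gamma(1) / gamma(0) = 0.4316 / 3.0609 = 0.1410.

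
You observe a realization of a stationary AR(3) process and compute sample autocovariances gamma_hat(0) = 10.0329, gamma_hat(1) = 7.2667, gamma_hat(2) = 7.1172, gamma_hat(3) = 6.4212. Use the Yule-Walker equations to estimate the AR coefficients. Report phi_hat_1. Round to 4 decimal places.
\hat\phi_{1} = 0.4000

The Yule-Walker equations for an AR(p) process read, in matrix form,
  Gamma_p phi = r_p,   with   (Gamma_p)_{ij} = gamma(|i - j|),
                       (r_p)_i = gamma(i),   i,j = 1..p.
Substitute the sample gammas (Toeplitz matrix and right-hand side of size 3):
  Gamma_p = [[10.0329, 7.2667, 7.1172], [7.2667, 10.0329, 7.2667], [7.1172, 7.2667, 10.0329]]
  r_p     = [7.2667, 7.1172, 6.4212]
Written out (R1..R3):
  (R1) 10.0329 phi_1 + 7.2667 phi_2 + 7.1172 phi_3 = 7.2667
  (R2) 7.2667 phi_1 + 10.0329 phi_2 + 7.2667 phi_3 = 7.1172
  (R3) 7.1172 phi_1 + 7.2667 phi_2 + 10.0329 phi_3 = 6.4212
Gaussian elimination:
  R2 <- R2 - (7.2667/10.0329) R1 = R2 - (0.724287) R1:  4.769723 phi_2 + 2.111804 phi_3 = 1.854023
  R3 <- R3 - (7.1172/10.0329) R1 = R3 - (0.709386) R1:  2.111804 phi_2 + 4.984057 phi_3 = 1.266304
  R3 <- R3 - (2.111804/4.769723) R2 = R3 - (0.442752) R2:  4.049052 phi_3 = 0.445432
Back-substitution:
  phi_hat_3 = 0.445432 / 4.049052 = 0.110009
  phi_hat_2 = (1.854023 - (2.111804)(0.110009)) / 4.769723 = 0.34
  phi_hat_1 = (7.2667 - (7.2667)(0.34) - (7.1172)(0.110009)) / 10.0329 = 0.399991
So phi_hat = [0.4000, 0.3400, 0.1100].
Therefore phi_hat_1 = 0.4000.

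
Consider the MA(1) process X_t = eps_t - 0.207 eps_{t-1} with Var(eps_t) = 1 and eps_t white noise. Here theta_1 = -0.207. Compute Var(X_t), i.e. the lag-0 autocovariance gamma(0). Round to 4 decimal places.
\gamma(0) = 1.0428

For an MA(q) process X_t = eps_t + sum_i theta_i eps_{t-i} with
Var(eps_t) = sigma^2, the variance is
  gamma(0) = sigma^2 * (1 + sum_i theta_i^2).
  sum_i theta_i^2 = (-0.207)^2 = 0.042849.
  gamma(0) = 1 * (1 + 0.042849) = 1 * 1.042849 = 1.042849, which rounds to 1.0428.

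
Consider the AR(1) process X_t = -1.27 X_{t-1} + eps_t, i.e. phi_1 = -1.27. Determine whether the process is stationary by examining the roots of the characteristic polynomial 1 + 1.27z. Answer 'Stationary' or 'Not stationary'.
\text{Not stationary}

The AR(p) characteristic polynomial is P(z) = 1 + 1.27z.
Stationarity requires all roots to lie outside the unit circle, i.e. |z| > 1 for every root.
This is linear in z: 1 + (1.27) z = 0  =>  z = -1/(1.27) = -0.787402,  |z| = 0.787402.
Moduli of all roots: 0.7874.
All moduli strictly greater than 1? No.
Verdict: Not stationary.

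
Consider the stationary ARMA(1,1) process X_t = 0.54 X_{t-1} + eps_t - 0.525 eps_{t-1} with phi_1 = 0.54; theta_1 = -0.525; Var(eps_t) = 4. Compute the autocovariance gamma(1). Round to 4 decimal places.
\gamma(1) = 0.0607

Multiply the model equation by X_{t-k} and take expectations. With theta_0 = psi_0 = 1 and psi_j the MA(infinity) weights, this gives
  gamma(k) - sum_i phi_i gamma(k-i) = c_k,
  c_k = sigma^2 * sum_{j=k..q} theta_j psi_{j-k}   (c_k = 0 for k > q),
using gamma(-m) = gamma(m).
psi-weights needed (psi_j = theta_j + sum_i phi_i psi_{j-i}):
  psi_1 = theta_1 + phi_1 = -0.525 + (0.54) = 0.015
Right-hand sides:
  c_0 = sigma^2 (1 + theta_1 psi_1) = 4 * (1 + (-0.525)(0.015)) = 4 * 0.992125 = 3.9685
  c_1 = sigma^2 theta_1 = 4 * (-0.525) = -2.1
  c_2 = 0
Equations for k = 0 and k = 1 (AR order 1):
  gamma(0) = phi_1 gamma(1) + c_0
  gamma(1) = phi_1 gamma(0) + c_1
Substituting the second into the first: gamma(0) (1 - phi_1^2) = c_0 + phi_1 c_1, so
  gamma(0) = (c_0 + phi_1 c_1) / (1 - phi_1^2) = (3.9685 + (0.54)(-2.1)) / (1 - (0.54)^2) = 2.8345 / 0.7084 = 4.00127.
  gamma(1) = phi_1 gamma(0) + c_1 = (0.54)(4.00127) + (-2.1) = 0.060686.
Therefore gamma(1) = 0.0607 (to 4 decimal places).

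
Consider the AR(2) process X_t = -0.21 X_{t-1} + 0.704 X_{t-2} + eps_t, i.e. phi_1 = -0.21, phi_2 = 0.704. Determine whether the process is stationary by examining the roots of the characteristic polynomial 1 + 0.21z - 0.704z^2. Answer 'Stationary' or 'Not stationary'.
\text{Stationary}

The AR(p) characteristic polynomial is P(z) = 1 + 0.21z - 0.704z^2.
Stationarity requires all roots to lie outside the unit circle, i.e. |z| > 1 for every root.
Set 1 + (0.21) z + (-0.704) z^2 = 0, i.e. a z^2 + b z + c = 0 with a = -0.704, b = 0.21, c = 1.
Discriminant D = b^2 - 4ac = (0.21)^2 - 4*(-0.704)*1 = 0.0441 - (-2.816) = 2.8601.
D >= 0, so the roots are real: z = (-b +/- sqrt(D)) / (2a) = (-0.21 +/- 1.691183) / (-1.408).
  z_1 = (-0.21 + 1.691183) / (-1.408) = -1.052,   |z_1| = 1.052.
  z_2 = (-0.21 - 1.691183) / (-1.408) = 1.3503,   |z_2| = 1.3503.
Moduli of all roots: 1.0520, 1.3503.
All moduli strictly greater than 1? Yes.
Verdict: Stationary.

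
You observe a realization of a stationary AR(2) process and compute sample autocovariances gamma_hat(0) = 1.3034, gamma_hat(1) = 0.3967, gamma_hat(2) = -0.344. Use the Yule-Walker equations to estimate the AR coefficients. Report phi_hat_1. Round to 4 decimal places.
\hat\phi_{1} = 0.4240

The Yule-Walker equations for an AR(p) process read, in matrix form,
  Gamma_p phi = r_p,   with   (Gamma_p)_{ij} = gamma(|i - j|),
                       (r_p)_i = gamma(i),   i,j = 1..p.
Substitute the sample gammas (Toeplitz matrix and right-hand side of size 2):
  Gamma_p = [[1.3034, 0.3967], [0.3967, 1.3034]]
  r_p     = [0.3967, -0.344]
Written out:
  1.3034 phi_1 + 0.3967 phi_2 = 0.3967
  0.3967 phi_1 + 1.3034 phi_2 = -0.344
Solve by Cramer's rule:
  det = gamma(0)^2 - gamma(1)^2 = (1.3034)^2 - (0.3967)^2 = 1.69885156 - 0.15737089 = 1.54148067
  phi_hat_1 = [gamma(1) gamma(0) - gamma(1) gamma(2)] / det = [(0.3967)(1.3034) - (0.3967)(-0.344)] / 1.54148067 = 0.65352358 / 1.54148067 = 0.424
  phi_hat_2 = [gamma(0) gamma(2) - gamma(1)^2] / det = [(1.3034)(-0.344) - (0.3967)^2] / 1.54148067 = -0.60574049 / 1.54148067 = -0.393
So phi_hat = [0.4240, -0.3930].
Therefore phi_hat_1 = 0.4240.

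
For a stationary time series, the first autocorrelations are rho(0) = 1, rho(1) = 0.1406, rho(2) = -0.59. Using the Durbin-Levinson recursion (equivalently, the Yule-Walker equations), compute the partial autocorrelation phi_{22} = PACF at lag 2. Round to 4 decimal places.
\phi_{22} = -0.6221

The PACF at lag k is phi_{kk}, the last component of the solution
to the Yule-Walker system G_k phi = r_k where
  (G_k)_{ij} = rho(|i - j|), (r_k)_i = rho(i), i,j = 1..k.
Equivalently, Durbin-Levinson gives phi_{kk} iteratively:
  phi_{11} = rho(1)
  phi_{kk} = [rho(k) - sum_{j=1..k-1} phi_{k-1,j} rho(k-j)]
            / [1 - sum_{j=1..k-1} phi_{k-1,j} rho(j)],
  phi_{k,j} = phi_{k-1,j} - phi_{kk} phi_{k-1,k-j},  j = 1..k-1.
Step k = 1:
  phi_11 = rho(1) = 0.1406.
Step k = 2:
  phi_22 = [rho(2) - phi_11 rho(1)] / [1 - phi_11 rho(1)] = [-0.59 - (0.1406)(0.1406)] / [1 - (0.1406)(0.1406)]
         = -0.60976836 / 0.98023164 = -0.6221.
Therefore phi_{22} = -0.6221.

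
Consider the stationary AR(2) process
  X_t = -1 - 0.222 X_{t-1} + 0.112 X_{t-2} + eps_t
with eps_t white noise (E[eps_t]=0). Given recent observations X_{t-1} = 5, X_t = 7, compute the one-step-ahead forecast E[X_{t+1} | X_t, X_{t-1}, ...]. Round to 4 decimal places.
E[X_{t+1} \mid \mathcal F_t] = -1.9940

For an AR(p) model X_t = c + sum_i phi_i X_{t-i} + eps_t, the
one-step-ahead conditional mean is
  E[X_{t+1} | X_t, ...] = c + sum_i phi_i X_{t+1-i}.
Substitute known values:
  E[X_{t+1} | ...] = -1 + (-0.222) * (7) + (0.112) * (5)
                   = -1.9940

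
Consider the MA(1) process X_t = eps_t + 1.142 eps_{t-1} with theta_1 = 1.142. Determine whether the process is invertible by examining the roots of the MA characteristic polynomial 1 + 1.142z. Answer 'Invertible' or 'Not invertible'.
\text{Not invertible}

The MA(q) characteristic polynomial is P(z) = 1 + 1.142z.
Invertibility requires all roots to lie outside the unit circle, i.e. |z| > 1 for every root.
This is linear in z: 1 + (1.142) z = 0  =>  z = -1/(1.142) = -0.875657,  |z| = 0.875657.
Moduli of all roots: 0.8757.
All moduli strictly greater than 1? No.
Verdict: Not invertible.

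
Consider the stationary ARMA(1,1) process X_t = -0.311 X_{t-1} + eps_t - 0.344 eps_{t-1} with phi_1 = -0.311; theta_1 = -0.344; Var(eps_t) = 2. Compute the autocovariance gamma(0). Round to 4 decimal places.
\gamma(0) = 2.9499

Multiply the model equation by X_{t-k} and take expectations. With theta_0 = psi_0 = 1 and psi_j the MA(infinity) weights, this gives
  gamma(k) - sum_i phi_i gamma(k-i) = c_k,
  c_k = sigma^2 * sum_{j=k..q} theta_j psi_{j-k}   (c_k = 0 for k > q),
using gamma(-m) = gamma(m).
psi-weights needed (psi_j = theta_j + sum_i phi_i psi_{j-i}):
  psi_1 = theta_1 + phi_1 = -0.344 + (-0.311) = -0.655
Right-hand sides:
  c_0 = sigma^2 (1 + theta_1 psi_1) = 2 * (1 + (-0.344)(-0.655)) = 2 * 1.22532 = 2.45064
  c_1 = sigma^2 theta_1 = 2 * (-0.344) = -0.688
  c_2 = 0
Equations for k = 0 and k = 1 (AR order 1):
  gamma(0) = phi_1 gamma(1) + c_0
  gamma(1) = phi_1 gamma(0) + c_1
Substituting the second into the first: gamma(0) (1 - phi_1^2) = c_0 + phi_1 c_1, so
  gamma(0) = (c_0 + phi_1 c_1) / (1 - phi_1^2) = (2.45064 + (-0.311)(-0.688)) / (1 - (-0.311)^2) = 2.664608 / 0.903279 = 2.949928.
Therefore gamma(0) = 2.9499 (to 4 decimal places).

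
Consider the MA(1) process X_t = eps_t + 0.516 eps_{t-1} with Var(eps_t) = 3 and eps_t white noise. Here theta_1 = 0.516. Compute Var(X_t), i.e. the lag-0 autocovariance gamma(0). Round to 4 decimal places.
\gamma(0) = 3.7988

For an MA(q) process X_t = eps_t + sum_i theta_i eps_{t-i} with
Var(eps_t) = sigma^2, the variance is
  gamma(0) = sigma^2 * (1 + sum_i theta_i^2).
  sum_i theta_i^2 = (0.516)^2 = 0.266256.
  gamma(0) = 3 * (1 + 0.266256) = 3 * 1.266256 = 3.798768, which rounds to 3.7988.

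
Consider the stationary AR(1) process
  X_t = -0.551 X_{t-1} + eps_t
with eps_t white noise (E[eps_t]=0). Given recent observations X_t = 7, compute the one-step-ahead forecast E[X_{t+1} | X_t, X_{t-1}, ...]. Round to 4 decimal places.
E[X_{t+1} \mid \mathcal F_t] = -3.8570

For an AR(p) model X_t = c + sum_i phi_i X_{t-i} + eps_t, the
one-step-ahead conditional mean is
  E[X_{t+1} | X_t, ...] = c + sum_i phi_i X_{t+1-i}.
Substitute known values:
  E[X_{t+1} | ...] = (-0.551) * (7)
                   = -3.8570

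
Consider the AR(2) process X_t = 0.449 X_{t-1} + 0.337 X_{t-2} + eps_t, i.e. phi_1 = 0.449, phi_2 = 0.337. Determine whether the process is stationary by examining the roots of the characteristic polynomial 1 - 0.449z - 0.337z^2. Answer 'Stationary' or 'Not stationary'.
\text{Stationary}

The AR(p) characteristic polynomial is P(z) = 1 - 0.449z - 0.337z^2.
Stationarity requires all roots to lie outside the unit circle, i.e. |z| > 1 for every root.
Set 1 + (-0.449) z + (-0.337) z^2 = 0, i.e. a z^2 + b z + c = 0 with a = -0.337, b = -0.449, c = 1.
Discriminant D = b^2 - 4ac = (-0.449)^2 - 4*(-0.337)*1 = 0.201601 - (-1.348) = 1.549601.
D >= 0, so the roots are real: z = (-b +/- sqrt(D)) / (2a) = (0.449 +/- 1.24483) / (-0.674).
  z_1 = (0.449 + 1.24483) / (-0.674) = -2.5131,   |z_1| = 2.5131.
  z_2 = (0.449 - 1.24483) / (-0.674) = 1.1808,   |z_2| = 1.1808.
Moduli of all roots: 2.5131, 1.1808.
All moduli strictly greater than 1? Yes.
Verdict: Stationary.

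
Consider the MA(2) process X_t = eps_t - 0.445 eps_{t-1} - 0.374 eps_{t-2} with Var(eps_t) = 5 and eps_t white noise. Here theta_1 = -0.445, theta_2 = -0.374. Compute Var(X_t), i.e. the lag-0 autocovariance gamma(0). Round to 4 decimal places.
\gamma(0) = 6.6895

For an MA(q) process X_t = eps_t + sum_i theta_i eps_{t-i} with
Var(eps_t) = sigma^2, the variance is
  gamma(0) = sigma^2 * (1 + sum_i theta_i^2).
  sum_i theta_i^2 = (-0.445)^2 + (-0.374)^2 = 0.198025 + 0.139876 = 0.337901.
  gamma(0) = 5 * (1 + 0.337901) = 5 * 1.337901 = 6.689505, which rounds to 6.6895.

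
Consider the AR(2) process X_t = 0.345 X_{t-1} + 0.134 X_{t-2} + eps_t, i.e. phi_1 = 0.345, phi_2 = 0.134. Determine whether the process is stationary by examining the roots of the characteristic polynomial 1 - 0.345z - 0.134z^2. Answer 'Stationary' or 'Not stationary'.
\text{Stationary}

The AR(p) characteristic polynomial is P(z) = 1 - 0.345z - 0.134z^2.
Stationarity requires all roots to lie outside the unit circle, i.e. |z| > 1 for every root.
Set 1 + (-0.345) z + (-0.134) z^2 = 0, i.e. a z^2 + b z + c = 0 with a = -0.134, b = -0.345, c = 1.
Discriminant D = b^2 - 4ac = (-0.345)^2 - 4*(-0.134)*1 = 0.119025 - (-0.536) = 0.655025.
D >= 0, so the roots are real: z = (-b +/- sqrt(D)) / (2a) = (0.345 +/- 0.809336) / (-0.268).
  z_1 = (0.345 + 0.809336) / (-0.268) = -4.3072,   |z_1| = 4.3072.
  z_2 = (0.345 - 0.809336) / (-0.268) = 1.7326,   |z_2| = 1.7326.
Moduli of all roots: 4.3072, 1.7326.
All moduli strictly greater than 1? Yes.
Verdict: Stationary.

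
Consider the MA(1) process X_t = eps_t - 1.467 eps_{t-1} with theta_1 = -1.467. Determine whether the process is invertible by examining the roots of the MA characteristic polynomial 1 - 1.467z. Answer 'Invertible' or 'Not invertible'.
\text{Not invertible}

The MA(q) characteristic polynomial is P(z) = 1 - 1.467z.
Invertibility requires all roots to lie outside the unit circle, i.e. |z| > 1 for every root.
This is linear in z: 1 + (-1.467) z = 0  =>  z = -1/(-1.467) = 0.681663,  |z| = 0.681663.
Moduli of all roots: 0.6817.
All moduli strictly greater than 1? No.
Verdict: Not invertible.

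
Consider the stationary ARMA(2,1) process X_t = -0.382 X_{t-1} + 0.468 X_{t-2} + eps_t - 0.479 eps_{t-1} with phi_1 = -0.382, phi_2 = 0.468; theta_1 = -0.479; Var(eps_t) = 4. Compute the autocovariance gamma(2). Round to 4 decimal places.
\gamma(2) = 16.4238

Multiply the model equation by X_{t-k} and take expectations. With theta_0 = psi_0 = 1 and psi_j the MA(infinity) weights, this gives
  gamma(k) - sum_i phi_i gamma(k-i) = c_k,
  c_k = sigma^2 * sum_{j=k..q} theta_j psi_{j-k}   (c_k = 0 for k > q),
using gamma(-m) = gamma(m).
psi-weights needed (psi_j = theta_j + sum_i phi_i psi_{j-i}):
  psi_1 = theta_1 + phi_1 = -0.479 + (-0.382) = -0.861
Right-hand sides:
  c_0 = sigma^2 (1 + theta_1 psi_1) = 4 * (1 + (-0.479)(-0.861)) = 4 * 1.412419 = 5.649676
  c_1 = sigma^2 theta_1 = 4 * (-0.479) = -1.916
  c_2 = 0
Equations for k = 0, 1, 2 (AR order 2, c_2 = 0):
  (E0) gamma(0) = phi_1 gamma(1) + phi_2 gamma(2) + c_0
  (E1) gamma(1) = phi_1 gamma(0) + phi_2 gamma(1) + c_1
  (E2) gamma(2) = phi_1 gamma(1) + phi_2 gamma(0)
From (E1): gamma(1) = A gamma(0) + B with
  A = phi_1 / (1 - phi_2) = -0.382 / 0.532 = -0.718045,   B = c_1 / (1 - phi_2) = -1.916 / 0.532 = -3.601504.
Insert (E2) into (E0): gamma(0) (1 - phi_2^2) = phi_1 (1 + phi_2) gamma(1) + c_0.
  phi_1 (1 + phi_2) = (-0.382)(1.468) = -0.560776,   1 - phi_2^2 = 0.780976.
Replace gamma(1) by A gamma(0) + B and collect gamma(0):
  gamma(0) [0.780976 - (-0.560776)(-0.718045)] = (-0.560776)(-3.601504) + 5.649676
  gamma(0) * 0.378314 = 7.669313
  gamma(0) = 7.669313 / 0.378314 = 20.272372.
  gamma(1) = A gamma(0) + B = (-0.718045)(20.272372) + (-3.601504) = -18.157982.
  gamma(2) = phi_1 gamma(1) + phi_2 gamma(0) = (-0.382)(-18.157982) + (0.468)(20.272372) = 16.423819.
Therefore gamma(2) = 16.4238 (to 4 decimal places).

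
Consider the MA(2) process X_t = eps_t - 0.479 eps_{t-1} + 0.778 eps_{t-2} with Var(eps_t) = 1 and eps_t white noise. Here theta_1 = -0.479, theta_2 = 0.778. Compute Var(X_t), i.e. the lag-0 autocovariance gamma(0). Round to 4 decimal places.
\gamma(0) = 1.8347

For an MA(q) process X_t = eps_t + sum_i theta_i eps_{t-i} with
Var(eps_t) = sigma^2, the variance is
  gamma(0) = sigma^2 * (1 + sum_i theta_i^2).
  sum_i theta_i^2 = (-0.479)^2 + (0.778)^2 = 0.229441 + 0.605284 = 0.834725.
  gamma(0) = 1 * (1 + 0.834725) = 1 * 1.834725 = 1.834725, which rounds to 1.8347.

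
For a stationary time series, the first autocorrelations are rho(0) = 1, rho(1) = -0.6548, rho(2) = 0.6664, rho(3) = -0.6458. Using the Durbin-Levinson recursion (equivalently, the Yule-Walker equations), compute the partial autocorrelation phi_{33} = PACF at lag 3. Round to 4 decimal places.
\phi_{33} = -0.2510

The PACF at lag k is phi_{kk}, the last component of the solution
to the Yule-Walker system G_k phi = r_k where
  (G_k)_{ij} = rho(|i - j|), (r_k)_i = rho(i), i,j = 1..k.
Equivalently, Durbin-Levinson gives phi_{kk} iteratively:
  phi_{11} = rho(1)
  phi_{kk} = [rho(k) - sum_{j=1..k-1} phi_{k-1,j} rho(k-j)]
            / [1 - sum_{j=1..k-1} phi_{k-1,j} rho(j)],
  phi_{k,j} = phi_{k-1,j} - phi_{kk} phi_{k-1,k-j},  j = 1..k-1.
Step k = 1:
  phi_11 = rho(1) = -0.6548.
Step k = 2:
  phi_22 = [rho(2) - phi_11 rho(1)] / [1 - phi_11 rho(1)] = [0.6664 - (-0.6548)(-0.6548)] / [1 - (-0.6548)(-0.6548)]
         = 0.23763696 / 0.57123696 = 0.416004.
  Update: phi_21 = phi_11 - phi_22 phi_11 = -0.6548 - (0.416004)(-0.6548) = -0.3824.
Step k = 3:
  phi_33 = [rho(3) - phi_21 rho(2) - phi_22 rho(1)] / [1 - phi_21 rho(1) - phi_22 rho(2)]
    numerator   = -0.6458 - (-0.3824)(0.6664) - (0.416004)(-0.6548) = -0.1185688
    denominator = 1 - (-0.3824)(-0.6548) - (0.416004)(0.6664) = 0.47237899
  phi_33 = -0.1185688 / 0.47237899 = -0.251.
Therefore phi_{33} = -0.2510.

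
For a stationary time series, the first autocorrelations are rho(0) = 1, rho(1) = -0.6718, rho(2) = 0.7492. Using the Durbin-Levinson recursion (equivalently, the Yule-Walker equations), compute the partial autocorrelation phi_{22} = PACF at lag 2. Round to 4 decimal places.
\phi_{22} = 0.5429

The PACF at lag k is phi_{kk}, the last component of the solution
to the Yule-Walker system G_k phi = r_k where
  (G_k)_{ij} = rho(|i - j|), (r_k)_i = rho(i), i,j = 1..k.
Equivalently, Durbin-Levinson gives phi_{kk} iteratively:
  phi_{11} = rho(1)
  phi_{kk} = [rho(k) - sum_{j=1..k-1} phi_{k-1,j} rho(k-j)]
            / [1 - sum_{j=1..k-1} phi_{k-1,j} rho(j)],
  phi_{k,j} = phi_{k-1,j} - phi_{kk} phi_{k-1,k-j},  j = 1..k-1.
Step k = 1:
  phi_11 = rho(1) = -0.6718.
Step k = 2:
  phi_22 = [rho(2) - phi_11 rho(1)] / [1 - phi_11 rho(1)] = [0.7492 - (-0.6718)(-0.6718)] / [1 - (-0.6718)(-0.6718)]
         = 0.29788476 / 0.54868476 = 0.5429.
Therefore phi_{22} = 0.5429.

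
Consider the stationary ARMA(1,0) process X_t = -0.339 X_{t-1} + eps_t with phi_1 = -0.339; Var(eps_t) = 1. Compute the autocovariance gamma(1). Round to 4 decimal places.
\gamma(1) = -0.3830

Multiply the model equation by X_{t-k} and take expectations. With theta_0 = psi_0 = 1 and psi_j the MA(infinity) weights, this gives
  gamma(k) - sum_i phi_i gamma(k-i) = c_k,
  c_k = sigma^2 * sum_{j=k..q} theta_j psi_{j-k}   (c_k = 0 for k > q),
using gamma(-m) = gamma(m).
Pure AR (q = 0): c_0 = sigma^2 = 1, c_k = 0 for k >= 1.
Equations for k = 0 and k = 1 (AR order 1):
  gamma(0) = phi_1 gamma(1) + c_0
  gamma(1) = phi_1 gamma(0) + c_1
Substituting the second into the first: gamma(0) (1 - phi_1^2) = c_0 + phi_1 c_1, so
  gamma(0) = c_0 / (1 - phi_1^2) = 1 / (1 - (-0.339)^2) = 1 / 0.885079 = 1.129843.
  gamma(1) = phi_1 gamma(0) = (-0.339)(1.129843) = -0.383017.
Therefore gamma(1) = -0.3830 (to 4 decimal places).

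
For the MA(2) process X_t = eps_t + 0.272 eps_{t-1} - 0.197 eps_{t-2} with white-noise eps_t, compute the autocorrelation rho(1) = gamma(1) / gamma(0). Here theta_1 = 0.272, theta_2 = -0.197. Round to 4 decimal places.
\rho(1) = 0.1963

For an MA(q) process with theta_0 = 1, the autocovariance is
  gamma(k) = sigma^2 * sum_{i=0..q-k} theta_i * theta_{i+k},
and rho(k) = gamma(k) / gamma(0). Sigma^2 cancels.
  numerator   = (1)*(0.272) + (0.272)*(-0.197) = 0.218416.
  denominator = (1)^2 + (0.272)^2 + (-0.197)^2 = 1.112793.
  rho(1) = 0.218416 / 1.112793 = 0.1963.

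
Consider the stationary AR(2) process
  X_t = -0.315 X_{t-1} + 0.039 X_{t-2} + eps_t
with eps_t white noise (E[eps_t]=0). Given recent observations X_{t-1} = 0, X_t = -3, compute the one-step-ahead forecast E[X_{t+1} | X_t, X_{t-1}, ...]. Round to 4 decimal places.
E[X_{t+1} \mid \mathcal F_t] = 0.9450

For an AR(p) model X_t = c + sum_i phi_i X_{t-i} + eps_t, the
one-step-ahead conditional mean is
  E[X_{t+1} | X_t, ...] = c + sum_i phi_i X_{t+1-i}.
Substitute known values:
  E[X_{t+1} | ...] = (-0.315) * (-3) + (0.039) * (0)
                   = 0.9450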